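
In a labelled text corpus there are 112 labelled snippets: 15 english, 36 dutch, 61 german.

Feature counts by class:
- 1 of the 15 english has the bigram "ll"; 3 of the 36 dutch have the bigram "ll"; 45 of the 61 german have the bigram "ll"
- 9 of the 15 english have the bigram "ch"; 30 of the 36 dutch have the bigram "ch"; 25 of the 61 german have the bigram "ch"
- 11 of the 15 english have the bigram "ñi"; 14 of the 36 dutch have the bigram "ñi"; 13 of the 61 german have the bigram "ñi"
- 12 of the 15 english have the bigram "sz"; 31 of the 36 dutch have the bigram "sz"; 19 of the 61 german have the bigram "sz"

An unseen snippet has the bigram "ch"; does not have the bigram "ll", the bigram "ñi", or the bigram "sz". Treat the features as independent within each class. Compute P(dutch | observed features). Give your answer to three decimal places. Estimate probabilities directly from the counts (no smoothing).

0.368

english: (15/112) × (14/15) × (9/15) × (4/15) × (3/15) = 0.004
dutch: (36/112) × (33/36) × (30/36) × (22/36) × (5/36) ≈ 0.0208402
german: (61/112) × (16/61) × (25/61) × (48/61) × (42/61) ≈ 0.0317207
P(dutch | x) = 0.0208402 / 0.0565609 ≈ 0.368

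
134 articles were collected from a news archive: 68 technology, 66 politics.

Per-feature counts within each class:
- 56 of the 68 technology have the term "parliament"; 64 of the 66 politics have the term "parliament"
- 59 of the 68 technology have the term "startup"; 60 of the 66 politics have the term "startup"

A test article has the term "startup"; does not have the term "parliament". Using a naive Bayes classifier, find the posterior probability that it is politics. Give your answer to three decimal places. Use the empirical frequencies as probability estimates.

0.149

technology: (68/134) × (12/68) × (59/68) ≈ 0.0776997
politics: (66/134) × (2/66) × (60/66) ≈ 0.0135685
P(politics | x) = 0.0135685 / 0.0912682 ≈ 0.149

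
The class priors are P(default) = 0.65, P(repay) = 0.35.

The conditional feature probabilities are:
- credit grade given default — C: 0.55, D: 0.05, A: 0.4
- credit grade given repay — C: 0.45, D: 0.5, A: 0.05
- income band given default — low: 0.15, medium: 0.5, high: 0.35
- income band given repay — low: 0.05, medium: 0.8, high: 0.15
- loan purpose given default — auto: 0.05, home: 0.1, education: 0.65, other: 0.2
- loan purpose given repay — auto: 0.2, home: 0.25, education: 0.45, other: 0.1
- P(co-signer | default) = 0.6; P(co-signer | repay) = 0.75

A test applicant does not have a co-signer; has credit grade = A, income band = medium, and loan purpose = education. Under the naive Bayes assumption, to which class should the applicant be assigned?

default: 0.65 × 0.4 × 0.5 × 0.65 × (1−0.6) = 0.0338
repay: 0.35 × 0.05 × 0.8 × 0.45 × (1−0.75) = 0.001575
Highest score → default.

default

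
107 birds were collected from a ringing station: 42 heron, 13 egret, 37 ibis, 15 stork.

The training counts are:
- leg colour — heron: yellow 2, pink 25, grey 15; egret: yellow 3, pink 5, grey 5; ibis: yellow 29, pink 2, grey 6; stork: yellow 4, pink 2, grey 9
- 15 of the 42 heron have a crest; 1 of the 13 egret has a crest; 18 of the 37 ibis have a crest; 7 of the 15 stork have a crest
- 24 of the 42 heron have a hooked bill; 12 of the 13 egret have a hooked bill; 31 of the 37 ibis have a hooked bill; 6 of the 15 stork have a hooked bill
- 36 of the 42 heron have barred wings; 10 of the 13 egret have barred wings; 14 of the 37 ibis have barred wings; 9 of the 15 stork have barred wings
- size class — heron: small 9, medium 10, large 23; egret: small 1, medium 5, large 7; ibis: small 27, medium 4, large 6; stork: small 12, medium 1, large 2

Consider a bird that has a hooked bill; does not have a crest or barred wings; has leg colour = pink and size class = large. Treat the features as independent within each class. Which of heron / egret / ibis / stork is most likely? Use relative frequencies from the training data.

heron: (42/107) × (25/42) × (27/42) × (24/42) × (6/42) × (23/42) ≈ 0.00671449
egret: (13/107) × (5/13) × (12/13) × (12/13) × (3/13) × (7/13) ≈ 0.0049476
ibis: (37/107) × (2/37) × (19/37) × (31/37) × (23/37) × (6/37) ≈ 0.000810651
stork: (15/107) × (2/15) × (8/15) × (6/15) × (6/15) × (2/15) ≈ 0.000212669
Highest score → heron.

heron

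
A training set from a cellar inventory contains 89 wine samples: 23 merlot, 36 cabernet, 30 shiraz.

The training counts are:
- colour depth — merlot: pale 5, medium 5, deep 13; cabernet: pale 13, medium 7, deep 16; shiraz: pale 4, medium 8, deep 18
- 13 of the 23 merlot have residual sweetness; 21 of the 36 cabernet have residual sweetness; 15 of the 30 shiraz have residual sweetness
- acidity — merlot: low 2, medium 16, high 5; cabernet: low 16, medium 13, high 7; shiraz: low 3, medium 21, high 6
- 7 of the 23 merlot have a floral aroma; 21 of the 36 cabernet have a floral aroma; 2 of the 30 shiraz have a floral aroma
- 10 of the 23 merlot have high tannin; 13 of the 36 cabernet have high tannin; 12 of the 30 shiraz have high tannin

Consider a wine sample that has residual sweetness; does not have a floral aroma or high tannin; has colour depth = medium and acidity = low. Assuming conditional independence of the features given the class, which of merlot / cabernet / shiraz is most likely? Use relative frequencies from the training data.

merlot: (23/89) × (5/23) × (13/23) × (2/23) × (16/23) × (13/23) ≈ 0.00108569
cabernet: (36/89) × (7/36) × (21/36) × (16/36) × (15/36) × (23/36) ≈ 0.00542821
shiraz: (30/89) × (8/30) × (15/30) × (3/30) × (28/30) × (18/30) ≈ 0.00251685
Highest score → cabernet.

cabernet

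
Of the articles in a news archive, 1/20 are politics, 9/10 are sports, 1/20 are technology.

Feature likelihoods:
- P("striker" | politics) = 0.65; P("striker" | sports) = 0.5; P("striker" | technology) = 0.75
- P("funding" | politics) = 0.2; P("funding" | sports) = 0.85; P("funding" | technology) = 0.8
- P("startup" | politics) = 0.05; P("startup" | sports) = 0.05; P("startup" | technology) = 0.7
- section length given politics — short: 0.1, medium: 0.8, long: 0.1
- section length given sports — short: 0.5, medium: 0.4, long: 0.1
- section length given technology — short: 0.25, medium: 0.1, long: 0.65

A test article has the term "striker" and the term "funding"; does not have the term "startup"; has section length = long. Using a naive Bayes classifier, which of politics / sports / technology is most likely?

sports

politics: 0.05 × 0.65 × 0.2 × (1−0.05) × 0.1 = 0.0006175
sports: 0.9 × 0.5 × 0.85 × (1−0.05) × 0.1 = 0.0363375
technology: 0.05 × 0.75 × 0.8 × (1−0.7) × 0.65 = 0.00585
Highest score → sports.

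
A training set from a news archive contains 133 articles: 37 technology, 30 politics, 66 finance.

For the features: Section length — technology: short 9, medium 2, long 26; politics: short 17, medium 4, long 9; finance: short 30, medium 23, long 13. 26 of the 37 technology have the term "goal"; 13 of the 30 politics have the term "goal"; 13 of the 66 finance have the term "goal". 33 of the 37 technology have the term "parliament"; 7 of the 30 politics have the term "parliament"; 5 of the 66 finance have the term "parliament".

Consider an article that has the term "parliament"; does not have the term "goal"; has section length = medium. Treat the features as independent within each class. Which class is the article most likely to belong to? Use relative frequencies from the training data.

technology: (37/133) × (2/37) × (11/37) × (33/37) ≈ 0.00398732
politics: (30/133) × (4/30) × (17/30) × (7/30) ≈ 0.00397661
finance: (66/133) × (23/66) × (53/66) × (5/66) ≈ 0.0105204
Highest score → finance.

finance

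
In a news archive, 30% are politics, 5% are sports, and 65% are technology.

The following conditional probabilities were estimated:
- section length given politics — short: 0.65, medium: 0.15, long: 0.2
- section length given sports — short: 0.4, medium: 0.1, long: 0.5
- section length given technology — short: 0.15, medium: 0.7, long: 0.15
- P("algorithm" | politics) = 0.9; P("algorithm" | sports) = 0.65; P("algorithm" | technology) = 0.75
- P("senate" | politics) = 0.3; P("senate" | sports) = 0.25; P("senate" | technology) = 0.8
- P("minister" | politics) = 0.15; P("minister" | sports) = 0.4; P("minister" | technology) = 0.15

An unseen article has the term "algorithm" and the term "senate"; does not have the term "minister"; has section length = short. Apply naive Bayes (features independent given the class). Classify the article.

technology

politics: 0.3 × 0.65 × 0.9 × 0.3 × (1−0.15) = 0.0447525
sports: 0.05 × 0.4 × 0.65 × 0.25 × (1−0.4) = 0.00195
technology: 0.65 × 0.15 × 0.75 × 0.8 × (1−0.15) = 0.049725
Highest score → technology.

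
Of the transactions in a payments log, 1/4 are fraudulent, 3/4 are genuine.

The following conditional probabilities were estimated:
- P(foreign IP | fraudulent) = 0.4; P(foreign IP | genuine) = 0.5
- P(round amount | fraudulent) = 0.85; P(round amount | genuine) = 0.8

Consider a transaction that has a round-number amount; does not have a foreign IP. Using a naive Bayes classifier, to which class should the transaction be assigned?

fraudulent: 0.25 × (1−0.4) × 0.85 = 0.1275
genuine: 0.75 × (1−0.5) × 0.8 = 0.3
Highest score → genuine.

genuine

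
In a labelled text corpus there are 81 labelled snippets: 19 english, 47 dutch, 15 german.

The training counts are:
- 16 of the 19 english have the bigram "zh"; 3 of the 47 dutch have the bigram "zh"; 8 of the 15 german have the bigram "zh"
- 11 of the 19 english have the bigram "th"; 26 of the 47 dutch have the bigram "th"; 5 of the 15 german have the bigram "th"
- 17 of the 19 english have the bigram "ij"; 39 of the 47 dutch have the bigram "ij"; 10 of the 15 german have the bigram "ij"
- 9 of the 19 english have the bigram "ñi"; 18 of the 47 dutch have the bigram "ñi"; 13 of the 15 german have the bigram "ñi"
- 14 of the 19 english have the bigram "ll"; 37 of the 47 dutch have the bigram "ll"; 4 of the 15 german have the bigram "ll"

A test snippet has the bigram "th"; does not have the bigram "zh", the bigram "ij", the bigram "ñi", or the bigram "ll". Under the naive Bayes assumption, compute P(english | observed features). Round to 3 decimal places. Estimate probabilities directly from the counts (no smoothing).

english: (19/81) × (3/19) × (11/19) × (2/19) × (10/19) × (5/19) ≈ 0.000312618
dutch: (47/81) × (44/47) × (26/47) × (8/47) × (29/47) × (10/47) ≈ 0.00671487
german: (15/81) × (7/15) × (5/15) × (5/15) × (2/15) × (11/15) ≈ 0.000938881
P(english | x) = 0.000312618 / 0.007966369 ≈ 0.039

0.039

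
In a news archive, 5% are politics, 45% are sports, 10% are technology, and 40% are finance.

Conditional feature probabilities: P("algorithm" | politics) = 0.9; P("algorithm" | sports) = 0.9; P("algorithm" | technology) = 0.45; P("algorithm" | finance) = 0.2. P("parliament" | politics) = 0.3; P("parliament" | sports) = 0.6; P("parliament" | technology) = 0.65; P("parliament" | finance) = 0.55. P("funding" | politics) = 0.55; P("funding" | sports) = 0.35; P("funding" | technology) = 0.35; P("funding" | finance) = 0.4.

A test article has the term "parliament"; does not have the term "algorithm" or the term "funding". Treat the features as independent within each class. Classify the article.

politics: 0.05 × (1−0.9) × 0.3 × (1−0.55) = 0.000675
sports: 0.45 × (1−0.9) × 0.6 × (1−0.35) = 0.01755
technology: 0.1 × (1−0.45) × 0.65 × (1−0.35) = 0.0232375
finance: 0.4 × (1−0.2) × 0.55 × (1−0.4) = 0.1056
Highest score → finance.

finance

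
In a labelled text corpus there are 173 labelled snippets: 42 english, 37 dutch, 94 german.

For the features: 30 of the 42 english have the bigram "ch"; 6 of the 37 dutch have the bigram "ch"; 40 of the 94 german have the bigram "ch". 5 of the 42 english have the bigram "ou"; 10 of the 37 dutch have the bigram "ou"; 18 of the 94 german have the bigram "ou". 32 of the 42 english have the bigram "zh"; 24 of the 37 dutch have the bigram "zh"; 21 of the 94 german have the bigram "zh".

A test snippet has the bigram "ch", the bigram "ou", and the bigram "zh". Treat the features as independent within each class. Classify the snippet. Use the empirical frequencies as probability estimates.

english

english: (42/173) × (30/42) × (5/42) × (32/42) ≈ 0.0157288
dutch: (37/173) × (6/37) × (10/37) × (24/37) ≈ 0.00608013
german: (94/173) × (40/94) × (18/94) × (21/94) ≈ 0.00989122
Highest score → english.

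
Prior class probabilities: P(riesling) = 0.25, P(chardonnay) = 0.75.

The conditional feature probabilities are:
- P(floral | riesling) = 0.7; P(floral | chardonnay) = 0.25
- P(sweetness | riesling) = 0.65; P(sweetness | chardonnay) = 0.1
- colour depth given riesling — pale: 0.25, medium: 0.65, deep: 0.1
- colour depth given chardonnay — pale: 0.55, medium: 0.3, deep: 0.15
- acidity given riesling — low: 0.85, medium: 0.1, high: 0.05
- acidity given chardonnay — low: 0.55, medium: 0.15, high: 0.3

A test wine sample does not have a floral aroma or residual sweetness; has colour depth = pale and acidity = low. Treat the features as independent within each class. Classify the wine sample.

riesling: 0.25 × (1−0.7) × (1−0.65) × 0.25 × 0.85 = 0.005578125
chardonnay: 0.75 × (1−0.25) × (1−0.1) × 0.55 × 0.55 = 0.153140625
Highest score → chardonnay.

chardonnay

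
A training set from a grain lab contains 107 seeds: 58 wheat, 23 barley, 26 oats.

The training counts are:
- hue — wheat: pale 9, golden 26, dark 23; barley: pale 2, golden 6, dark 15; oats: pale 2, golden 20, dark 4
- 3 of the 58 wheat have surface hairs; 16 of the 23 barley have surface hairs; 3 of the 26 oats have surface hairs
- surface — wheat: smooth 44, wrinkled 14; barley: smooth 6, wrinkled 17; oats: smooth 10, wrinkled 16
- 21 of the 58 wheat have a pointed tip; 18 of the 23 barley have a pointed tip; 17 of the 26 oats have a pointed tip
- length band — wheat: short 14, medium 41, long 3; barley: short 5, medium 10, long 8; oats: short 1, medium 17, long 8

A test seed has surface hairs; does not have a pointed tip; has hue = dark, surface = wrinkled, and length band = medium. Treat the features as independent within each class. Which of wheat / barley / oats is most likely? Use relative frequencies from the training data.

barley

wheat: (58/107) × (23/58) × (3/58) × (14/58) × (37/58) × (41/58) ≈ 0.00121023
barley: (23/107) × (15/23) × (16/23) × (17/23) × (5/23) × (10/23) ≈ 0.00681295
oats: (26/107) × (4/26) × (3/26) × (16/26) × (9/26) × (17/26) ≈ 0.00060078
Highest score → barley.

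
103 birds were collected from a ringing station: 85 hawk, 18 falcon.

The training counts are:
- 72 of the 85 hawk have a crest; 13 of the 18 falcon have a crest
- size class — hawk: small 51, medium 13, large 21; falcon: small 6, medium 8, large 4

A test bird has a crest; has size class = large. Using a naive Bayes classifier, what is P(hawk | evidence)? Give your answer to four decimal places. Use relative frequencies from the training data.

hawk: (85/103) × (72/85) × (21/85) ≈ 0.172701
falcon: (18/103) × (13/18) × (4/18) ≈ 0.0280475
P(hawk | x) = 0.172701 / 0.2007485 ≈ 0.8603

0.8603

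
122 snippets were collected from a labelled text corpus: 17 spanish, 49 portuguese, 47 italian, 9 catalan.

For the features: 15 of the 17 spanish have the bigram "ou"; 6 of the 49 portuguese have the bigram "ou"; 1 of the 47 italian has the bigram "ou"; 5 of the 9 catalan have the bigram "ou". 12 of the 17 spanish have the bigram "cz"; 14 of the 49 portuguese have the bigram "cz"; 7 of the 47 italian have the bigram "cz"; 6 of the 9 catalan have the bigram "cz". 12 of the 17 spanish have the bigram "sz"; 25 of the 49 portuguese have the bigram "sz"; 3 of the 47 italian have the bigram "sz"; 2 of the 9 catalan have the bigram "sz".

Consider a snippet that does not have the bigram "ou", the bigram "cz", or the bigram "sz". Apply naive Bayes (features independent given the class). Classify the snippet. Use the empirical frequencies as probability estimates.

spanish: (17/122) × (2/17) × (5/17) × (5/17) ≈ 0.00141812
portuguese: (49/122) × (43/49) × (35/49) × (24/49) ≈ 0.123309
italian: (47/122) × (46/47) × (40/47) × (44/47) ≈ 0.30041
catalan: (9/122) × (4/9) × (3/9) × (7/9) ≈ 0.0085003
Highest score → italian.

italian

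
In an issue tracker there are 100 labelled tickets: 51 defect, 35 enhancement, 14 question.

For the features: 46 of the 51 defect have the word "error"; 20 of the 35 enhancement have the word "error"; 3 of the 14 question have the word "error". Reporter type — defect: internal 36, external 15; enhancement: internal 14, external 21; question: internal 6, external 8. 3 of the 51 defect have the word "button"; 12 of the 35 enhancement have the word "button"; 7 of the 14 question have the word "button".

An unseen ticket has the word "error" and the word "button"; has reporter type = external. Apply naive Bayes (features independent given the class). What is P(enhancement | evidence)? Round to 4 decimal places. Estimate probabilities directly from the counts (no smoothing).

defect: (51/100) × (46/51) × (15/51) × (3/51) ≈ 0.00795848
enhancement: (35/100) × (20/35) × (21/35) × (12/35) ≈ 0.0411429
question: (14/100) × (3/14) × (8/14) × (7/14) ≈ 0.00857143
P(enhancement | x) = 0.0411429 / 0.05767281 ≈ 0.7134

0.7134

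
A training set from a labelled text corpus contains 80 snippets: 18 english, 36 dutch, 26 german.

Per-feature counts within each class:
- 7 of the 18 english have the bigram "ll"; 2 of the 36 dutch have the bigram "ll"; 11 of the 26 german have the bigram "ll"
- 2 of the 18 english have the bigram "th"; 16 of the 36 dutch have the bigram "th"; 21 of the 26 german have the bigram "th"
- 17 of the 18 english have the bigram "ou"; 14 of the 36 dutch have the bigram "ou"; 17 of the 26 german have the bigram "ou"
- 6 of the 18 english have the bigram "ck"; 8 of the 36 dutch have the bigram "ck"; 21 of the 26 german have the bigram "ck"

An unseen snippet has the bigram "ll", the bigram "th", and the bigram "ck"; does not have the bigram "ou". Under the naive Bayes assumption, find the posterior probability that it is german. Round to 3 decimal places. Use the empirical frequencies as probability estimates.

0.948

english: (18/80) × (7/18) × (2/18) × (1/18) × (6/18) ≈ 0.000180041
dutch: (36/80) × (2/36) × (16/36) × (22/36) × (8/36) ≈ 0.00150892
german: (26/80) × (11/26) × (21/26) × (9/26) × (21/26) ≈ 0.0310502
P(german | x) = 0.0310502 / 0.032739161 ≈ 0.948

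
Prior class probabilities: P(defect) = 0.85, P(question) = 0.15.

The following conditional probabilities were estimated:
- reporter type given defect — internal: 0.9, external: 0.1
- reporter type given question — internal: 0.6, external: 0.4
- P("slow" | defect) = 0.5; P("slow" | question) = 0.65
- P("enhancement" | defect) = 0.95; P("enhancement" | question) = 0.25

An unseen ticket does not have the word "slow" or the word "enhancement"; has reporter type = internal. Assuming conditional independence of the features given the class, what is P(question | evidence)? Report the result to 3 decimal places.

0.553

defect: 0.85 × 0.9 × (1−0.5) × (1−0.95) = 0.019125
question: 0.15 × 0.6 × (1−0.65) × (1−0.25) = 0.023625
P(question | x) = 0.023625 / 0.04275 ≈ 0.553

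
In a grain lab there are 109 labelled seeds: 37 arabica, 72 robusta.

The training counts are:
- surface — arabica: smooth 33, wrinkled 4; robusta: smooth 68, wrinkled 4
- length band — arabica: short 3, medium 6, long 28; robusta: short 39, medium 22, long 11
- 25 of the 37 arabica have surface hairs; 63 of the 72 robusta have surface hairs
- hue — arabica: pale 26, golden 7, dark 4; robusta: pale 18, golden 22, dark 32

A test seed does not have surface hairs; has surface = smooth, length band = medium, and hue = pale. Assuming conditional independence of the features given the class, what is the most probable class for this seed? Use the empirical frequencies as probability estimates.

arabica: (37/109) × (33/37) × (6/37) × (12/37) × (26/37) ≈ 0.0111889
robusta: (72/109) × (68/72) × (22/72) × (9/72) × (18/72) ≈ 0.00595693
Highest score → arabica.

arabica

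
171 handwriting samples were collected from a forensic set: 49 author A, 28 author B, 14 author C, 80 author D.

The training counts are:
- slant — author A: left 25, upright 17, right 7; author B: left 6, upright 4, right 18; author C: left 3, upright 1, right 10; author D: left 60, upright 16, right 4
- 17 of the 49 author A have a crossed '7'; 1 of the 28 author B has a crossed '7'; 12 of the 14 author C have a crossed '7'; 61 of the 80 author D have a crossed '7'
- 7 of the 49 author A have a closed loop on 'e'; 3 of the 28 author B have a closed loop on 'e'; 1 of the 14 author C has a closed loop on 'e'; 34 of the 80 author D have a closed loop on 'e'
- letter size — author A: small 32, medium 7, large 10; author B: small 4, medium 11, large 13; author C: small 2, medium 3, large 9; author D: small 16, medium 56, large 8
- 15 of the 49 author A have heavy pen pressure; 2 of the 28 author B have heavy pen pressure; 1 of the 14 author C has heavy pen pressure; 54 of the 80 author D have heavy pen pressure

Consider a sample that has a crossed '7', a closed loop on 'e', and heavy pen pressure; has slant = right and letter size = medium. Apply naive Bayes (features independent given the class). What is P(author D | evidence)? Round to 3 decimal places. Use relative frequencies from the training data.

0.959

author A: (49/171) × (7/49) × (17/49) × (7/49) × (7/49) × (15/49) ≈ 0.0000887266
author B: (28/171) × (18/28) × (1/28) × (3/28) × (11/28) × (2/28) ≈ 0.0000113029
author C: (14/171) × (10/14) × (12/14) × (1/14) × (3/14) × (1/14) ≈ 0.0000548017
author D: (80/171) × (4/80) × (61/80) × (34/80) × (56/80) × (54/80) ≈ 0.00358174
P(author D | x) = 0.00358174 / 0.0037365712 ≈ 0.959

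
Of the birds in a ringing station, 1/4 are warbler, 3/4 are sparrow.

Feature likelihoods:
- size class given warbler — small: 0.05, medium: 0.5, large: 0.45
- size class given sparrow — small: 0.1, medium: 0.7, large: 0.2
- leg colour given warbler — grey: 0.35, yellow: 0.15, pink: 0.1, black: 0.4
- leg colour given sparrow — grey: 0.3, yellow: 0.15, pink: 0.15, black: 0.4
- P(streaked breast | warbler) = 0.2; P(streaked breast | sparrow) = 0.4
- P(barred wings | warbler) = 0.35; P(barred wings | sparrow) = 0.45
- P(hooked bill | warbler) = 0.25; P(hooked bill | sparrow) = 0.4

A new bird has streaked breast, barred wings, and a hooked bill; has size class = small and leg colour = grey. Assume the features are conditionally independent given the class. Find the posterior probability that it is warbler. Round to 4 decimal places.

0.0451

warbler: 0.25 × 0.05 × 0.35 × 0.2 × 0.35 × 0.25 = 0.0000765625
sparrow: 0.75 × 0.1 × 0.3 × 0.4 × 0.45 × 0.4 = 0.00162
P(warbler | x) = 0.0000765625 / 0.0016965625 ≈ 0.0451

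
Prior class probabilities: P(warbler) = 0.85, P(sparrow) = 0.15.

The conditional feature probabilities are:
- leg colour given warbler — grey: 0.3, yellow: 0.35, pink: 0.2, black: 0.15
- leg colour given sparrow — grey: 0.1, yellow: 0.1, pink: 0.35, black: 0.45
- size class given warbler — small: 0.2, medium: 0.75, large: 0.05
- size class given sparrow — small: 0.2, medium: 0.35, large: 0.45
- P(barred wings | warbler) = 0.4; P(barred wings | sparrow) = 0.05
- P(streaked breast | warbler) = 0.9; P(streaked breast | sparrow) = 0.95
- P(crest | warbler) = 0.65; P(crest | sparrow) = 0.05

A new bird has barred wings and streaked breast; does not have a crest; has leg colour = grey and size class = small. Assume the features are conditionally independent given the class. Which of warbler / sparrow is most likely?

warbler: 0.85 × 0.3 × 0.2 × 0.4 × 0.9 × (1−0.65) = 0.006426
sparrow: 0.15 × 0.1 × 0.2 × 0.05 × 0.95 × (1−0.05) = 0.000135375
Highest score → warbler.

warbler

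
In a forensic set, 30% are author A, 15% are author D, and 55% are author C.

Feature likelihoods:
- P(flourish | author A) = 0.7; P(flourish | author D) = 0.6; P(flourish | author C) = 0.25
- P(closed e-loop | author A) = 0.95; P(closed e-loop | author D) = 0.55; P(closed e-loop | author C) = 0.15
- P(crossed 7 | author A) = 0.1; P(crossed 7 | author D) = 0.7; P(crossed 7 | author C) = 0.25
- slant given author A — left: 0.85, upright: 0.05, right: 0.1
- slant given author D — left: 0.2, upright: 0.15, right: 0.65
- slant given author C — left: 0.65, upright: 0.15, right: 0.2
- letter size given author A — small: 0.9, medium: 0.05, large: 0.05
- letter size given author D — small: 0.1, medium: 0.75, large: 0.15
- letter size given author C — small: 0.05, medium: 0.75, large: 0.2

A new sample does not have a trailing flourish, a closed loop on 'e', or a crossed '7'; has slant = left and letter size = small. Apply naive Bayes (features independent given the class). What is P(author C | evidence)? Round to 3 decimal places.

0.724

author A: 0.3 × (1−0.7) × (1−0.95) × (1−0.1) × 0.85 × 0.9 = 0.00309825
author D: 0.15 × (1−0.6) × (1−0.55) × (1−0.7) × 0.2 × 0.1 = 0.000162
author C: 0.55 × (1−0.25) × (1−0.15) × (1−0.25) × 0.65 × 0.05 = 0.008546484375
P(author C | x) = 0.008546484375 / 0.011806734375 ≈ 0.724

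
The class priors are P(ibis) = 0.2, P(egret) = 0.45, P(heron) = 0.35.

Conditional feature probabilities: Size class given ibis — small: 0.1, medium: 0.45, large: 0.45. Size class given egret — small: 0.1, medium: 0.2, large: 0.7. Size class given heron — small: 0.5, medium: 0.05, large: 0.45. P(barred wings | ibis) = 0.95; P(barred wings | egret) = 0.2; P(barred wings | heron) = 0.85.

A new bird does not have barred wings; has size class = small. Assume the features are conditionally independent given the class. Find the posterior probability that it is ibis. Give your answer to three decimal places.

0.016

ibis: 0.2 × 0.1 × (1−0.95) = 0.001
egret: 0.45 × 0.1 × (1−0.2) = 0.036
heron: 0.35 × 0.5 × (1−0.85) = 0.02625
P(ibis | x) = 0.001 / 0.06325 ≈ 0.016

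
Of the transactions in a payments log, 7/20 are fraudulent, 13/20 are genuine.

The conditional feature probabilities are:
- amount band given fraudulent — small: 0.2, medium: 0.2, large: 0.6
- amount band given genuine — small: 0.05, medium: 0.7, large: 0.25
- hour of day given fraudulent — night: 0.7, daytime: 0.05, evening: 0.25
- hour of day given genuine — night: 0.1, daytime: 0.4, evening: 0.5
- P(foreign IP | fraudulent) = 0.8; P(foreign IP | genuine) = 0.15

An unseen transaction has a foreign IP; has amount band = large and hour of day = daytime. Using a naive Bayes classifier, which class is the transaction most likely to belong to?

genuine

fraudulent: 0.35 × 0.6 × 0.05 × 0.8 = 0.0084
genuine: 0.65 × 0.25 × 0.4 × 0.15 = 0.00975
Highest score → genuine.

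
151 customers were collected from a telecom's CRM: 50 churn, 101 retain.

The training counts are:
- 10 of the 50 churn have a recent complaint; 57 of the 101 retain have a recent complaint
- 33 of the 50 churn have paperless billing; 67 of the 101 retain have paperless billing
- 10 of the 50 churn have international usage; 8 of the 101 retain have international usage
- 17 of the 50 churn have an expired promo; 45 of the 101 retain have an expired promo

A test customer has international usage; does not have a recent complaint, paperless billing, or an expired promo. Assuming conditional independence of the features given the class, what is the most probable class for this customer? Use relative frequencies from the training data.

churn: (50/151) × (40/50) × (17/50) × (10/50) × (33/50) ≈ 0.0118887
retain: (101/151) × (44/101) × (34/101) × (8/101) × (56/101) ≈ 0.00430793
Highest score → churn.

churn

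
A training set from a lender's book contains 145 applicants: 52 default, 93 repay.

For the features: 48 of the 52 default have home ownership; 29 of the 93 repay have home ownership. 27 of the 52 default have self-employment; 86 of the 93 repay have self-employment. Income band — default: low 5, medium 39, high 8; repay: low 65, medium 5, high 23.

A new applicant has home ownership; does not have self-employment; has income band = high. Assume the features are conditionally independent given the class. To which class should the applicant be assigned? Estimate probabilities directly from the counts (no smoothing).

default: (52/145) × (48/52) × (25/52) × (8/52) ≈ 0.0244848
repay: (93/145) × (29/93) × (7/93) × (23/93) ≈ 0.00372297
Highest score → default.

default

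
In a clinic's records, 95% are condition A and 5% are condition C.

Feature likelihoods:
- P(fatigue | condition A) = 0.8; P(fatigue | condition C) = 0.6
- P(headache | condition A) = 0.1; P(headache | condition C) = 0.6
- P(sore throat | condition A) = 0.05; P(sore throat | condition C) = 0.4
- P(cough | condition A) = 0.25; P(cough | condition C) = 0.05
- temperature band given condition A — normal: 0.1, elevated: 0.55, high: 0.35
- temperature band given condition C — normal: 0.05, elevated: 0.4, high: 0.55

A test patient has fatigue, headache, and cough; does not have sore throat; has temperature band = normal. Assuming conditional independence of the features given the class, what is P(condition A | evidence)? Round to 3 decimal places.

0.985

condition A: 0.95 × 0.8 × 0.1 × (1−0.05) × 0.25 × 0.1 = 0.001805
condition C: 0.05 × 0.6 × 0.6 × (1−0.4) × 0.05 × 0.05 = 0.000027
P(condition A | x) = 0.001805 / 0.001832 ≈ 0.985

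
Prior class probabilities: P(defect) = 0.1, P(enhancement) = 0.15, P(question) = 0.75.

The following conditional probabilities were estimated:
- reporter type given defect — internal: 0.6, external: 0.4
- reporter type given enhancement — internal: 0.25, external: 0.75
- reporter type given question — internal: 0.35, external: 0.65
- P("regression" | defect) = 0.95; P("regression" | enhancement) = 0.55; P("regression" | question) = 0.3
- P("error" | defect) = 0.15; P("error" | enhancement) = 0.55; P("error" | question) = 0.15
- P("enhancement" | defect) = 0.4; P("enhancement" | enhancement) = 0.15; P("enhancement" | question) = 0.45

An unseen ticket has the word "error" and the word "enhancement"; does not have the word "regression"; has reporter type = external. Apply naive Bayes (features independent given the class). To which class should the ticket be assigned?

defect: 0.1 × 0.4 × (1−0.95) × 0.15 × 0.4 = 0.00012
enhancement: 0.15 × 0.75 × (1−0.55) × 0.55 × 0.15 = 0.0041765625
question: 0.75 × 0.65 × (1−0.3) × 0.15 × 0.45 = 0.023034375
Highest score → question.

question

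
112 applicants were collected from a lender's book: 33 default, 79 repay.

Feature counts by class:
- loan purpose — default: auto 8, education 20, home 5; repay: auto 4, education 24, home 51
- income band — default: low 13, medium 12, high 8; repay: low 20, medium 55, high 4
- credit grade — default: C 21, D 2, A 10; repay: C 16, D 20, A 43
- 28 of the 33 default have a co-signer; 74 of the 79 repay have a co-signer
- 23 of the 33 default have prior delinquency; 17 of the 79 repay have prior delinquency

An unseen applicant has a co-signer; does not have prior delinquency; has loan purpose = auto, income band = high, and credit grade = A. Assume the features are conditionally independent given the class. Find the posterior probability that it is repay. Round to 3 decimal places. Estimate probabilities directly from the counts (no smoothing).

0.349

default: (33/112) × (8/33) × (8/33) × (10/33) × (28/33) × (10/33) ≈ 0.00134916
repay: (79/112) × (4/79) × (4/79) × (43/79) × (74/79) × (62/79) ≈ 0.000723578
P(repay | x) = 0.000723578 / 0.002072738 ≈ 0.349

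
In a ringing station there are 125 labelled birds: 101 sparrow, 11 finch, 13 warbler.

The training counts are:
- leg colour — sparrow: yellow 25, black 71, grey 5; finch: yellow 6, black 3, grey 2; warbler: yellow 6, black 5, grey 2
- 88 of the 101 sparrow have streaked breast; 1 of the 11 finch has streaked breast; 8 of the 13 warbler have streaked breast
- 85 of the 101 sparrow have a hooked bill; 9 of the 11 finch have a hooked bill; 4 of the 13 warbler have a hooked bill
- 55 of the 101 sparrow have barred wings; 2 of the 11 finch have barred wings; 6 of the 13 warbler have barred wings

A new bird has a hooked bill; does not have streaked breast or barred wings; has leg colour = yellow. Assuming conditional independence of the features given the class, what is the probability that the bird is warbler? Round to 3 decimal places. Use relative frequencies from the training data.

sparrow: (101/125) × (25/101) × (13/101) × (85/101) × (46/101) ≈ 0.00986702
finch: (11/125) × (6/11) × (10/11) × (9/11) × (9/11) ≈ 0.0292111
warbler: (13/125) × (6/13) × (5/13) × (4/13) × (7/13) ≈ 0.00305872
P(warbler | x) = 0.00305872 / 0.04213684 ≈ 0.073

0.073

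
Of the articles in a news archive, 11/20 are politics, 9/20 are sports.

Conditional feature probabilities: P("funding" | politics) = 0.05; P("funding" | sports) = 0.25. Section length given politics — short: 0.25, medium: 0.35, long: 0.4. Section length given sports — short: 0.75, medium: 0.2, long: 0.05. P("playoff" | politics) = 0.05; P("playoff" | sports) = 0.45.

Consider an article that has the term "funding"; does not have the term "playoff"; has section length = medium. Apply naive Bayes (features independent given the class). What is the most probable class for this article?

sports

politics: 0.55 × 0.05 × 0.35 × (1−0.05) = 0.00914375
sports: 0.45 × 0.25 × 0.2 × (1−0.45) = 0.012375
Highest score → sports.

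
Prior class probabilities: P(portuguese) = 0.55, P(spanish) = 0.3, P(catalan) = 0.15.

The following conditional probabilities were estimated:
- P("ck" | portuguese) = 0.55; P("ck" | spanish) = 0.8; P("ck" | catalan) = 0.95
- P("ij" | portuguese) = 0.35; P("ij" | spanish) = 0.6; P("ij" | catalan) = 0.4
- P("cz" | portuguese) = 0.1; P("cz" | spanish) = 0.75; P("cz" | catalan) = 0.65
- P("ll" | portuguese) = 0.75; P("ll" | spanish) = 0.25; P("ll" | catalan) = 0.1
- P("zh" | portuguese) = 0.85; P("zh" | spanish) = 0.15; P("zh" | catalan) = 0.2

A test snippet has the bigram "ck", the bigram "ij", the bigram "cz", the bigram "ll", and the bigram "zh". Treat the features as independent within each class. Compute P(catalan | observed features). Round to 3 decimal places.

0.064

portuguese: 0.55 × 0.55 × 0.35 × 0.1 × 0.75 × 0.85 = 0.00674953125
spanish: 0.3 × 0.8 × 0.6 × 0.75 × 0.25 × 0.15 = 0.00405
catalan: 0.15 × 0.95 × 0.4 × 0.65 × 0.1 × 0.2 = 0.000741
P(catalan | x) = 0.000741 / 0.01154053125 ≈ 0.064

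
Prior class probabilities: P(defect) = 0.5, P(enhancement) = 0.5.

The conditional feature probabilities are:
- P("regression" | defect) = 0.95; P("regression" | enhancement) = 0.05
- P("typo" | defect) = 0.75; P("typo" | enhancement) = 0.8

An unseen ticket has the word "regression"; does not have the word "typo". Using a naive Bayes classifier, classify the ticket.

defect: 0.5 × 0.95 × (1−0.75) = 0.11875
enhancement: 0.5 × 0.05 × (1−0.8) = 0.005
Highest score → defect.

defect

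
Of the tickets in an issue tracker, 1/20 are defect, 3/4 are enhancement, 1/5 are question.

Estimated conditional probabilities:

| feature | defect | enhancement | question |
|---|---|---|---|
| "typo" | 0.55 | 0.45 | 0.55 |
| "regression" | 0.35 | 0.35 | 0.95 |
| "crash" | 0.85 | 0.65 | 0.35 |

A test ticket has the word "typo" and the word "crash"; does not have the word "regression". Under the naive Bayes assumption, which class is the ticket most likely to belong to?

defect: 0.05 × 0.55 × (1−0.35) × 0.85 = 0.01519375
enhancement: 0.75 × 0.45 × (1−0.35) × 0.65 = 0.14259375
question: 0.2 × 0.55 × (1−0.95) × 0.35 = 0.001925
Highest score → enhancement.

enhancement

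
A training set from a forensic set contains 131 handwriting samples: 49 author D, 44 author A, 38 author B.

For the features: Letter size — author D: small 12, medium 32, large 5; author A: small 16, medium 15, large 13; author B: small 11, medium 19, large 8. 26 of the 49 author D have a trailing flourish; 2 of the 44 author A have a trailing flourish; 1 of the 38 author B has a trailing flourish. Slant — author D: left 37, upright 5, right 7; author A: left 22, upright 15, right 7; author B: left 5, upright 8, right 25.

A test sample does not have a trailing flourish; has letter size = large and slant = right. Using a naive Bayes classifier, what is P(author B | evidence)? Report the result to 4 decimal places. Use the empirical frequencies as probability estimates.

0.6893

author D: (49/131) × (5/49) × (23/49) × (7/49) ≈ 0.00255937
author A: (44/131) × (13/44) × (42/44) × (7/44) ≈ 0.01507
author B: (38/131) × (8/38) × (37/38) × (25/38) ≈ 0.0391195
P(author B | x) = 0.0391195 / 0.05674887 ≈ 0.6893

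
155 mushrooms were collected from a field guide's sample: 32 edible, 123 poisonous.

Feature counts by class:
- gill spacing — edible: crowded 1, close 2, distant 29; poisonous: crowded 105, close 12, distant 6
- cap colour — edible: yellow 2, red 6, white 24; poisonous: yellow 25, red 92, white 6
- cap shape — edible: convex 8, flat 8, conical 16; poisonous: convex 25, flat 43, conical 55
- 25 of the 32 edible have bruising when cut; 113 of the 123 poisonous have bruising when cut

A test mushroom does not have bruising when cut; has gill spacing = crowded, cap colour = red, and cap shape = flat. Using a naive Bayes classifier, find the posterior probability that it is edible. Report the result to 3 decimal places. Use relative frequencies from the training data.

0.005

edible: (32/155) × (1/32) × (6/32) × (8/32) × (7/32) ≈ 0.0000661542
poisonous: (123/155) × (105/123) × (92/123) × (43/123) × (10/123) ≈ 0.0144012
P(edible | x) = 0.0000661542 / 0.0144673542 ≈ 0.005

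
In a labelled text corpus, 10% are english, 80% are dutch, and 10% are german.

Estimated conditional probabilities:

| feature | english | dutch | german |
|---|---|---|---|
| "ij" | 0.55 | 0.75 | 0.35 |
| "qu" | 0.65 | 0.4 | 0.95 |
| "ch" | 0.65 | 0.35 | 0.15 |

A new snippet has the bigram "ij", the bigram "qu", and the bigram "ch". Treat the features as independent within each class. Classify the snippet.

dutch

english: 0.1 × 0.55 × 0.65 × 0.65 = 0.0232375
dutch: 0.8 × 0.75 × 0.4 × 0.35 = 0.084
german: 0.1 × 0.35 × 0.95 × 0.15 = 0.0049875
Highest score → dutch.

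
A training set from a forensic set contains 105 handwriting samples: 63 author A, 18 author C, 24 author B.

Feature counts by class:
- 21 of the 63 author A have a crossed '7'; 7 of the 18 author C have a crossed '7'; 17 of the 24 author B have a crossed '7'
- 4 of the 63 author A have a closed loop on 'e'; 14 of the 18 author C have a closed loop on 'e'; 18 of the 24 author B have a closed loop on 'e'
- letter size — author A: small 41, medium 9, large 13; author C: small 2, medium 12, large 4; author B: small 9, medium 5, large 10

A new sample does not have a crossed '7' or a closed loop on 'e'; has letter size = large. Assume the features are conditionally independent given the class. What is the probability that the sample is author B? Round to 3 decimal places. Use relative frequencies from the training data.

0.078

author A: (63/105) × (42/63) × (59/63) × (13/63) ≈ 0.0772991
author C: (18/105) × (11/18) × (4/18) × (4/18) ≈ 0.00517343
author B: (24/105) × (7/24) × (6/24) × (10/24) ≈ 0.00694444
P(author B | x) = 0.00694444 / 0.08941697 ≈ 0.078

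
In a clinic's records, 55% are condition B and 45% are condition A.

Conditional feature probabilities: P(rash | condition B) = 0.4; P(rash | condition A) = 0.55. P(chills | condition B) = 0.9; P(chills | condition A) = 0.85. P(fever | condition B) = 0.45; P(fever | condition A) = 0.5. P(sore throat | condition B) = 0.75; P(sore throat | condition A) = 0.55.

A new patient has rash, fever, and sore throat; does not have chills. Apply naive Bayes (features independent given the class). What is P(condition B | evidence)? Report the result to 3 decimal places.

condition B: 0.55 × 0.4 × (1−0.9) × 0.45 × 0.75 = 0.007425
condition A: 0.45 × 0.55 × (1−0.85) × 0.5 × 0.55 = 0.010209375
P(condition B | x) = 0.007425 / 0.017634375 ≈ 0.421

0.421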